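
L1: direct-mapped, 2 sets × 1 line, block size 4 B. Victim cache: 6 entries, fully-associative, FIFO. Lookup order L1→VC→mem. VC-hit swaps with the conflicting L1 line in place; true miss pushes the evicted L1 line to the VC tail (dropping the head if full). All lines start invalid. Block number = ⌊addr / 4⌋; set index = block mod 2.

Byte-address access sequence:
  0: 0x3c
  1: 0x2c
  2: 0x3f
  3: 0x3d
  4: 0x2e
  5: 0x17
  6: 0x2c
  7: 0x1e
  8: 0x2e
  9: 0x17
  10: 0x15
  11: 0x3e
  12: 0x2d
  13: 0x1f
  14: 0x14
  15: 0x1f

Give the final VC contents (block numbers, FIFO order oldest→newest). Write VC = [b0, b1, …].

VC = [5, 15, 11]

  [0] addr=0x3c blk=15 s=1: MISS | VC []
  [1] addr=0x2c blk=11 s=1: MISS | VC [15]
  [2] addr=0x3f blk=15 s=1: VC-HIT | VC [11]
  [3] addr=0x3d blk=15 s=1: L1-HIT | VC [11]
  [4] addr=0x2e blk=11 s=1: VC-HIT | VC [15]
  [5] addr=0x17 blk=5 s=1: MISS | VC [15, 11]
  [6] addr=0x2c blk=11 s=1: VC-HIT | VC [15, 5]
  [7] addr=0x1e blk=7 s=1: MISS | VC [15, 5, 11]
  [8] addr=0x2e blk=11 s=1: VC-HIT | VC [15, 5, 7]
  [9] addr=0x17 blk=5 s=1: VC-HIT | VC [15, 11, 7]
  [10] addr=0x15 blk=5 s=1: L1-HIT | VC [15, 11, 7]
  [11] addr=0x3e blk=15 s=1: VC-HIT | VC [5, 11, 7]
  [12] addr=0x2d blk=11 s=1: VC-HIT | VC [5, 15, 7]
  [13] addr=0x1f blk=7 s=1: VC-HIT | VC [5, 15, 11]
  [14] addr=0x14 blk=5 s=1: VC-HIT | VC [7, 15, 11]
  [15] addr=0x1f blk=7 s=1: VC-HIT | VC [5, 15, 11]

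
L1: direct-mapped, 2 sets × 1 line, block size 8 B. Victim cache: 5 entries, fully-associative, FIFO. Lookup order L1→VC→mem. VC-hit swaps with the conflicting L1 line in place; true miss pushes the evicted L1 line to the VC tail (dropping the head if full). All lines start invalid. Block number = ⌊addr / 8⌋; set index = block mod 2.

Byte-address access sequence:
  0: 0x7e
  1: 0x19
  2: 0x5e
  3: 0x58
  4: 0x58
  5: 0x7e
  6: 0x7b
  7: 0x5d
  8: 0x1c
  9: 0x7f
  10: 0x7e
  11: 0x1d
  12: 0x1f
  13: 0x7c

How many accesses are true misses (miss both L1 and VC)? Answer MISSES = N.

  [0] addr=0x7e blk=15 s=1: MISS | VC []
  [1] addr=0x19 blk=3 s=1: MISS | VC [15]
  [2] addr=0x5e blk=11 s=1: MISS | VC [15, 3]
  [3] addr=0x58 blk=11 s=1: L1-HIT | VC [15, 3]
  [4] addr=0x58 blk=11 s=1: L1-HIT | VC [15, 3]
  [5] addr=0x7e blk=15 s=1: VC-HIT | VC [11, 3]
  [6] addr=0x7b blk=15 s=1: L1-HIT | VC [11, 3]
  [7] addr=0x5d blk=11 s=1: VC-HIT | VC [15, 3]
  [8] addr=0x1c blk=3 s=1: VC-HIT | VC [15, 11]
  [9] addr=0x7f blk=15 s=1: VC-HIT | VC [3, 11]
  [10] addr=0x7e blk=15 s=1: L1-HIT | VC [3, 11]
  [11] addr=0x1d blk=3 s=1: VC-HIT | VC [15, 11]
  [12] addr=0x1f blk=3 s=1: L1-HIT | VC [15, 11]
  [13] addr=0x7c blk=15 s=1: VC-HIT | VC [3, 11]

MISSES = 3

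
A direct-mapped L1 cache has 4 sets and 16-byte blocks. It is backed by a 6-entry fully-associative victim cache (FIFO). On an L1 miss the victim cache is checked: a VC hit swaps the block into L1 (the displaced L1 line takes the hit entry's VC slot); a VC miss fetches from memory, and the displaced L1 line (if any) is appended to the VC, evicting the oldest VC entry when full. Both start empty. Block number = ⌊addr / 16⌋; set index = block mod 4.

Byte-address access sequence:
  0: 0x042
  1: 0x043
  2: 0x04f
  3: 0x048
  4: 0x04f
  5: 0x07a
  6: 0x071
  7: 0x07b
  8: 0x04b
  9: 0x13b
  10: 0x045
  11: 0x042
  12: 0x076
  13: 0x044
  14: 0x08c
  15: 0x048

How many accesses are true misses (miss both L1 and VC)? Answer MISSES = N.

0: 0x42 (blk 4, set 0) → MISS  vc=[]
1: 0x43 (blk 4, set 0) → L1-HIT  vc=[]
2: 0x4f (blk 4, set 0) → L1-HIT  vc=[]
3: 0x48 (blk 4, set 0) → L1-HIT  vc=[]
4: 0x4f (blk 4, set 0) → L1-HIT  vc=[]
5: 0x7a (blk 7, set 3) → MISS  vc=[]
6: 0x71 (blk 7, set 3) → L1-HIT  vc=[]
7: 0x7b (blk 7, set 3) → L1-HIT  vc=[]
8: 0x4b (blk 4, set 0) → L1-HIT  vc=[]
9: 0x13b (blk 19, set 3) → MISS  vc=[7]
10: 0x45 (blk 4, set 0) → L1-HIT  vc=[7]
11: 0x42 (blk 4, set 0) → L1-HIT  vc=[7]
12: 0x76 (blk 7, set 3) → VC-HIT  vc=[19]
13: 0x44 (blk 4, set 0) → L1-HIT  vc=[19]
14: 0x8c (blk 8, set 0) → MISS  vc=[19, 4]
15: 0x48 (blk 4, set 0) → VC-HIT  vc=[19, 8]

MISSES = 4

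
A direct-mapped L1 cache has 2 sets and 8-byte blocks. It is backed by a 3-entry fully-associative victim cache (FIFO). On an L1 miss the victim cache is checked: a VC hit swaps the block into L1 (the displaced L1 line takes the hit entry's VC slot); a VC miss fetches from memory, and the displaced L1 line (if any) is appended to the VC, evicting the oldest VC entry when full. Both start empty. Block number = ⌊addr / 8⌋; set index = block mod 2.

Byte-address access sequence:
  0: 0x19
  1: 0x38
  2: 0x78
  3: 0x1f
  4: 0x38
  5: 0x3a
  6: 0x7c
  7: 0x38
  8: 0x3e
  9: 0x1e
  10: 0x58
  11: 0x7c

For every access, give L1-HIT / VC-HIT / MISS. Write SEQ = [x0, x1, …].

#0 0x19→b3/s1 MISS; vc=[]
#1 0x38→b7/s1 MISS; vc=[3]
#2 0x78→b15/s1 MISS; vc=[3,7]
#3 0x1f→b3/s1 VC-HIT; vc=[15,7]
#4 0x38→b7/s1 VC-HIT; vc=[15,3]
#5 0x3a→b7/s1 L1-HIT; vc=[15,3]
#6 0x7c→b15/s1 VC-HIT; vc=[7,3]
#7 0x38→b7/s1 VC-HIT; vc=[15,3]
#8 0x3e→b7/s1 L1-HIT; vc=[15,3]
#9 0x1e→b3/s1 VC-HIT; vc=[15,7]
#10 0x58→b11/s1 MISS; vc=[15,7,3]
#11 0x7c→b15/s1 VC-HIT; vc=[11,7,3]

SEQ = [MISS, MISS, MISS, VC-HIT, VC-HIT, L1-HIT, VC-HIT, VC-HIT, L1-HIT, VC-HIT, MISS, VC-HIT]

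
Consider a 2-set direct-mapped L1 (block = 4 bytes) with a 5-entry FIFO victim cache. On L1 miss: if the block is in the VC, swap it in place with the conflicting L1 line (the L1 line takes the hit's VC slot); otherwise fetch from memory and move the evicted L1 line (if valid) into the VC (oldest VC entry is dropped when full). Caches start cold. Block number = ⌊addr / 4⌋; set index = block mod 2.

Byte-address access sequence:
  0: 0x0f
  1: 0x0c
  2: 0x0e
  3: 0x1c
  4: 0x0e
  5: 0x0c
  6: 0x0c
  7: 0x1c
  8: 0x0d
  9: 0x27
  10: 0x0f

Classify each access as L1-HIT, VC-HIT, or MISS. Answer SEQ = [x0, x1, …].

SEQ = [MISS, L1-HIT, L1-HIT, MISS, VC-HIT, L1-HIT, L1-HIT, VC-HIT, VC-HIT, MISS, VC-HIT]

#0 0xf→b3/s1 MISS; vc=[]
#1 0xc→b3/s1 L1-HIT; vc=[]
#2 0xe→b3/s1 L1-HIT; vc=[]
#3 0x1c→b7/s1 MISS; vc=[3]
#4 0xe→b3/s1 VC-HIT; vc=[7]
#5 0xc→b3/s1 L1-HIT; vc=[7]
#6 0xc→b3/s1 L1-HIT; vc=[7]
#7 0x1c→b7/s1 VC-HIT; vc=[3]
#8 0xd→b3/s1 VC-HIT; vc=[7]
#9 0x27→b9/s1 MISS; vc=[7,3]
#10 0xf→b3/s1 VC-HIT; vc=[7,9]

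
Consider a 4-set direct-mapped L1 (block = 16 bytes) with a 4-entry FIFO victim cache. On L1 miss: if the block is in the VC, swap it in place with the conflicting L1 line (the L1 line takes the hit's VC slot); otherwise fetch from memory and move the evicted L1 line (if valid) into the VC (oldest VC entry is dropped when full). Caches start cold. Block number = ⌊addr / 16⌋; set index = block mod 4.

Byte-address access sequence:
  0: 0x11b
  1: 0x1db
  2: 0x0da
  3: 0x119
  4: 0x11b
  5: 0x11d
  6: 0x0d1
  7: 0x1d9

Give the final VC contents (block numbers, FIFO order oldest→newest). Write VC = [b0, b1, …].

VC = [17, 13]

0: 0x11b (blk 17, set 1) → MISS  vc=[]
1: 0x1db (blk 29, set 1) → MISS  vc=[17]
2: 0xda (blk 13, set 1) → MISS  vc=[17, 29]
3: 0x119 (blk 17, set 1) → VC-HIT  vc=[13, 29]
4: 0x11b (blk 17, set 1) → L1-HIT  vc=[13, 29]
5: 0x11d (blk 17, set 1) → L1-HIT  vc=[13, 29]
6: 0xd1 (blk 13, set 1) → VC-HIT  vc=[17, 29]
7: 0x1d9 (blk 29, set 1) → VC-HIT  vc=[17, 13]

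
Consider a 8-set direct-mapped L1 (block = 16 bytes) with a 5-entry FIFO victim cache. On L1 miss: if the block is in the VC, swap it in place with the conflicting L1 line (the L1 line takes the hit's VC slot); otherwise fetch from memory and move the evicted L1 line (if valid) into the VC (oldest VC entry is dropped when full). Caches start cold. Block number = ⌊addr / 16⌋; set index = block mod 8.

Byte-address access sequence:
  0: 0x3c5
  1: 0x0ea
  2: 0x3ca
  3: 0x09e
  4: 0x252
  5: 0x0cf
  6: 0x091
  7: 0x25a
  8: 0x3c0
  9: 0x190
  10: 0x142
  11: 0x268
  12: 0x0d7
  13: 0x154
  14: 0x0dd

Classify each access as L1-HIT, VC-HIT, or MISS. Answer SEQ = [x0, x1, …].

#0 0x3c5→b60/s4 MISS; vc=[]
#1 0xea→b14/s6 MISS; vc=[]
#2 0x3ca→b60/s4 L1-HIT; vc=[]
#3 0x9e→b9/s1 MISS; vc=[]
#4 0x252→b37/s5 MISS; vc=[]
#5 0xcf→b12/s4 MISS; vc=[60]
#6 0x91→b9/s1 L1-HIT; vc=[60]
#7 0x25a→b37/s5 L1-HIT; vc=[60]
#8 0x3c0→b60/s4 VC-HIT; vc=[12]
#9 0x190→b25/s1 MISS; vc=[12,9]
#10 0x142→b20/s4 MISS; vc=[12,9,60]
#11 0x268→b38/s6 MISS; vc=[12,9,60,14]
#12 0xd7→b13/s5 MISS; vc=[12,9,60,14,37]
#13 0x154→b21/s5 MISS; vc=[9,60,14,37,13]
#14 0xdd→b13/s5 VC-HIT; vc=[9,60,14,37,21]

SEQ = [MISS, MISS, L1-HIT, MISS, MISS, MISS, L1-HIT, L1-HIT, VC-HIT, MISS, MISS, MISS, MISS, MISS, VC-HIT]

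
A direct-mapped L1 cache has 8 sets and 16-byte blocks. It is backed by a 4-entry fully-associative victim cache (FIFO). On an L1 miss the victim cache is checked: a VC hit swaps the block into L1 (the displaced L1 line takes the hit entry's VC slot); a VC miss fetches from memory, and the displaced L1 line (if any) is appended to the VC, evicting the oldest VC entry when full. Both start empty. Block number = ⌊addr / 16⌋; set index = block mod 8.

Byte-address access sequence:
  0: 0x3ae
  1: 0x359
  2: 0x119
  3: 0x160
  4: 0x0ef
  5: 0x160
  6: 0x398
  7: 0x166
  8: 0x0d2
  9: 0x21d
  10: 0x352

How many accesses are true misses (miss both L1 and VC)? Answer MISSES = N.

MISSES = 8

#0 0x3ae→b58/s2 MISS; vc=[]
#1 0x359→b53/s5 MISS; vc=[]
#2 0x119→b17/s1 MISS; vc=[]
#3 0x160→b22/s6 MISS; vc=[]
#4 0xef→b14/s6 MISS; vc=[22]
#5 0x160→b22/s6 VC-HIT; vc=[14]
#6 0x398→b57/s1 MISS; vc=[14,17]
#7 0x166→b22/s6 L1-HIT; vc=[14,17]
#8 0xd2→b13/s5 MISS; vc=[14,17,53]
#9 0x21d→b33/s1 MISS; vc=[14,17,53,57]
#10 0x352→b53/s5 VC-HIT; vc=[14,17,13,57]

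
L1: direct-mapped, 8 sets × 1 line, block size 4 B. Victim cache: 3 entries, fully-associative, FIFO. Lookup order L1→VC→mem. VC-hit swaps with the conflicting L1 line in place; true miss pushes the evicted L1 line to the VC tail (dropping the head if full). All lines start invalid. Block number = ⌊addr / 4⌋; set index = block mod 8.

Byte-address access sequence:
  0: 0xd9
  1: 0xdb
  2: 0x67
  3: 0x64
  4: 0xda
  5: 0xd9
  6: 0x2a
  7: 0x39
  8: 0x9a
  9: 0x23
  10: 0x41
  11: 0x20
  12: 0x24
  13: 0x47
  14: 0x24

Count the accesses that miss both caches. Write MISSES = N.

#0 0xd9→b54/s6 MISS; vc=[]
#1 0xdb→b54/s6 L1-HIT; vc=[]
#2 0x67→b25/s1 MISS; vc=[]
#3 0x64→b25/s1 L1-HIT; vc=[]
#4 0xda→b54/s6 L1-HIT; vc=[]
#5 0xd9→b54/s6 L1-HIT; vc=[]
#6 0x2a→b10/s2 MISS; vc=[]
#7 0x39→b14/s6 MISS; vc=[54]
#8 0x9a→b38/s6 MISS; vc=[54,14]
#9 0x23→b8/s0 MISS; vc=[54,14]
#10 0x41→b16/s0 MISS; vc=[54,14,8]
#11 0x20→b8/s0 VC-HIT; vc=[54,14,16]
#12 0x24→b9/s1 MISS; vc=[14,16,25]
#13 0x47→b17/s1 MISS; vc=[16,25,9]
#14 0x24→b9/s1 VC-HIT; vc=[16,25,17]

MISSES = 9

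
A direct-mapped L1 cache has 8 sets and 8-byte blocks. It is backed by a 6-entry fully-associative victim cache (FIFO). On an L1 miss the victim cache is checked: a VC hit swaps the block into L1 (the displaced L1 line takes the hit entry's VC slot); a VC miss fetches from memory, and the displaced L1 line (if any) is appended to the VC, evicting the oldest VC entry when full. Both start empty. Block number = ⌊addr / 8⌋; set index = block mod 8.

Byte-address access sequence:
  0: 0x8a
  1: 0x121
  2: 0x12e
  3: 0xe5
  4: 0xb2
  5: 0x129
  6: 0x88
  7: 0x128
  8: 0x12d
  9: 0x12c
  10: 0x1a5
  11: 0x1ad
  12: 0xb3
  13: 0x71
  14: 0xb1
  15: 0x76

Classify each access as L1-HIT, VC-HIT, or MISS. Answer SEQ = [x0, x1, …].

SEQ = [MISS, MISS, MISS, MISS, MISS, L1-HIT, L1-HIT, L1-HIT, L1-HIT, L1-HIT, MISS, MISS, L1-HIT, MISS, VC-HIT, VC-HIT]

0: 0x8a (blk 17, set 1) → MISS  vc=[]
1: 0x121 (blk 36, set 4) → MISS  vc=[]
2: 0x12e (blk 37, set 5) → MISS  vc=[]
3: 0xe5 (blk 28, set 4) → MISS  vc=[36]
4: 0xb2 (blk 22, set 6) → MISS  vc=[36]
5: 0x129 (blk 37, set 5) → L1-HIT  vc=[36]
6: 0x88 (blk 17, set 1) → L1-HIT  vc=[36]
7: 0x128 (blk 37, set 5) → L1-HIT  vc=[36]
8: 0x12d (blk 37, set 5) → L1-HIT  vc=[36]
9: 0x12c (blk 37, set 5) → L1-HIT  vc=[36]
10: 0x1a5 (blk 52, set 4) → MISS  vc=[36, 28]
11: 0x1ad (blk 53, set 5) → MISS  vc=[36, 28, 37]
12: 0xb3 (blk 22, set 6) → L1-HIT  vc=[36, 28, 37]
13: 0x71 (blk 14, set 6) → MISS  vc=[36, 28, 37, 22]
14: 0xb1 (blk 22, set 6) → VC-HIT  vc=[36, 28, 37, 14]
15: 0x76 (blk 14, set 6) → VC-HIT  vc=[36, 28, 37, 22]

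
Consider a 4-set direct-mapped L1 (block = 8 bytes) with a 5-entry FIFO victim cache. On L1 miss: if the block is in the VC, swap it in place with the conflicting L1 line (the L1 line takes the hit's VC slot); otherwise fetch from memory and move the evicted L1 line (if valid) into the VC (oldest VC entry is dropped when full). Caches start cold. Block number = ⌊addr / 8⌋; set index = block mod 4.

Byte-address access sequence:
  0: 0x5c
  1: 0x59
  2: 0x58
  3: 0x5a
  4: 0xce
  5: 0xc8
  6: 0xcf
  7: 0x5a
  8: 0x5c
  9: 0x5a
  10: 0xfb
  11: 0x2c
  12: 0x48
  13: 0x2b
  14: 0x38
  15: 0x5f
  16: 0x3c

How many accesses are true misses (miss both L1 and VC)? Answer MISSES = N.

MISSES = 6

0: 0x5c (blk 11, set 3) → MISS  vc=[]
1: 0x59 (blk 11, set 3) → L1-HIT  vc=[]
2: 0x58 (blk 11, set 3) → L1-HIT  vc=[]
3: 0x5a (blk 11, set 3) → L1-HIT  vc=[]
4: 0xce (blk 25, set 1) → MISS  vc=[]
5: 0xc8 (blk 25, set 1) → L1-HIT  vc=[]
6: 0xcf (blk 25, set 1) → L1-HIT  vc=[]
7: 0x5a (blk 11, set 3) → L1-HIT  vc=[]
8: 0x5c (blk 11, set 3) → L1-HIT  vc=[]
9: 0x5a (blk 11, set 3) → L1-HIT  vc=[]
10: 0xfb (blk 31, set 3) → MISS  vc=[11]
11: 0x2c (blk 5, set 1) → MISS  vc=[11, 25]
12: 0x48 (blk 9, set 1) → MISS  vc=[11, 25, 5]
13: 0x2b (blk 5, set 1) → VC-HIT  vc=[11, 25, 9]
14: 0x38 (blk 7, set 3) → MISS  vc=[11, 25, 9, 31]
15: 0x5f (blk 11, set 3) → VC-HIT  vc=[7, 25, 9, 31]
16: 0x3c (blk 7, set 3) → VC-HIT  vc=[11, 25, 9, 31]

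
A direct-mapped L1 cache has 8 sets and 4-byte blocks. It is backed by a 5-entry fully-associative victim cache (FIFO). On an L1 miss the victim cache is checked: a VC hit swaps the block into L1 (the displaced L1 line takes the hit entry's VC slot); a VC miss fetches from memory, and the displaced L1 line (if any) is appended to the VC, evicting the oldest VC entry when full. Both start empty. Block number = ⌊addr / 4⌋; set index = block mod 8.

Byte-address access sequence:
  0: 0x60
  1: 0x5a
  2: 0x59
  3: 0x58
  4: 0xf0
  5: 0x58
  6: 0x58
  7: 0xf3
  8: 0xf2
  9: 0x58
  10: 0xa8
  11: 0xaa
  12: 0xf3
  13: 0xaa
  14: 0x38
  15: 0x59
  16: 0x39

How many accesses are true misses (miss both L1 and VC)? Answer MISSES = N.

MISSES = 5

  [0] addr=0x60 blk=24 s=0: MISS | VC []
  [1] addr=0x5a blk=22 s=6: MISS | VC []
  [2] addr=0x59 blk=22 s=6: L1-HIT | VC []
  [3] addr=0x58 blk=22 s=6: L1-HIT | VC []
  [4] addr=0xf0 blk=60 s=4: MISS | VC []
  [5] addr=0x58 blk=22 s=6: L1-HIT | VC []
  [6] addr=0x58 blk=22 s=6: L1-HIT | VC []
  [7] addr=0xf3 blk=60 s=4: L1-HIT | VC []
  [8] addr=0xf2 blk=60 s=4: L1-HIT | VC []
  [9] addr=0x58 blk=22 s=6: L1-HIT | VC []
  [10] addr=0xa8 blk=42 s=2: MISS | VC []
  [11] addr=0xaa blk=42 s=2: L1-HIT | VC []
  [12] addr=0xf3 blk=60 s=4: L1-HIT | VC []
  [13] addr=0xaa blk=42 s=2: L1-HIT | VC []
  [14] addr=0x38 blk=14 s=6: MISS | VC [22]
  [15] addr=0x59 blk=22 s=6: VC-HIT | VC [14]
  [16] addr=0x39 blk=14 s=6: VC-HIT | VC [22]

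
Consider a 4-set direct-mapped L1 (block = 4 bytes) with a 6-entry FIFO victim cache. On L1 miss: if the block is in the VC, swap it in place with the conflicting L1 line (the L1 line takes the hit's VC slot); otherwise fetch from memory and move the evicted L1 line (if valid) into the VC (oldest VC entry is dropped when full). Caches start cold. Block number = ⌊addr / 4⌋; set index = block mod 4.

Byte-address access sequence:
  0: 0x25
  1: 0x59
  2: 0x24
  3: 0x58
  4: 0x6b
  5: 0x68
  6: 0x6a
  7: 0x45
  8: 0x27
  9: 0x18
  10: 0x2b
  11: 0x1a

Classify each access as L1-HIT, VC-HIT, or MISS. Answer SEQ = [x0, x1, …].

0: 0x25 (blk 9, set 1) → MISS  vc=[]
1: 0x59 (blk 22, set 2) → MISS  vc=[]
2: 0x24 (blk 9, set 1) → L1-HIT  vc=[]
3: 0x58 (blk 22, set 2) → L1-HIT  vc=[]
4: 0x6b (blk 26, set 2) → MISS  vc=[22]
5: 0x68 (blk 26, set 2) → L1-HIT  vc=[22]
6: 0x6a (blk 26, set 2) → L1-HIT  vc=[22]
7: 0x45 (blk 17, set 1) → MISS  vc=[22, 9]
8: 0x27 (blk 9, set 1) → VC-HIT  vc=[22, 17]
9: 0x18 (blk 6, set 2) → MISS  vc=[22, 17, 26]
10: 0x2b (blk 10, set 2) → MISS  vc=[22, 17, 26, 6]
11: 0x1a (blk 6, set 2) → VC-HIT  vc=[22, 17, 26, 10]

SEQ = [MISS, MISS, L1-HIT, L1-HIT, MISS, L1-HIT, L1-HIT, MISS, VC-HIT, MISS, MISS, VC-HIT]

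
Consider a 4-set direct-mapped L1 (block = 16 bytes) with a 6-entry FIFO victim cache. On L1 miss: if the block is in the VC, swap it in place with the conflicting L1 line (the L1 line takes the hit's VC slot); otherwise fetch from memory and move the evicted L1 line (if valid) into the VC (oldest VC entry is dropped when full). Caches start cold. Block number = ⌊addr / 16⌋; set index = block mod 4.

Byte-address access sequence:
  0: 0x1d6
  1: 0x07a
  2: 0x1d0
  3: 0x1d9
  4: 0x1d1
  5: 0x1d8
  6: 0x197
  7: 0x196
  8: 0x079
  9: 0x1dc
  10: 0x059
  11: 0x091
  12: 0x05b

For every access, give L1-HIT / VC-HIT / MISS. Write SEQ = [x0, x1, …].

SEQ = [MISS, MISS, L1-HIT, L1-HIT, L1-HIT, L1-HIT, MISS, L1-HIT, L1-HIT, VC-HIT, MISS, MISS, VC-HIT]

#0 0x1d6→b29/s1 MISS; vc=[]
#1 0x7a→b7/s3 MISS; vc=[]
#2 0x1d0→b29/s1 L1-HIT; vc=[]
#3 0x1d9→b29/s1 L1-HIT; vc=[]
#4 0x1d1→b29/s1 L1-HIT; vc=[]
#5 0x1d8→b29/s1 L1-HIT; vc=[]
#6 0x197→b25/s1 MISS; vc=[29]
#7 0x196→b25/s1 L1-HIT; vc=[29]
#8 0x79→b7/s3 L1-HIT; vc=[29]
#9 0x1dc→b29/s1 VC-HIT; vc=[25]
#10 0x59→b5/s1 MISS; vc=[25,29]
#11 0x91→b9/s1 MISS; vc=[25,29,5]
#12 0x5b→b5/s1 VC-HIT; vc=[25,29,9]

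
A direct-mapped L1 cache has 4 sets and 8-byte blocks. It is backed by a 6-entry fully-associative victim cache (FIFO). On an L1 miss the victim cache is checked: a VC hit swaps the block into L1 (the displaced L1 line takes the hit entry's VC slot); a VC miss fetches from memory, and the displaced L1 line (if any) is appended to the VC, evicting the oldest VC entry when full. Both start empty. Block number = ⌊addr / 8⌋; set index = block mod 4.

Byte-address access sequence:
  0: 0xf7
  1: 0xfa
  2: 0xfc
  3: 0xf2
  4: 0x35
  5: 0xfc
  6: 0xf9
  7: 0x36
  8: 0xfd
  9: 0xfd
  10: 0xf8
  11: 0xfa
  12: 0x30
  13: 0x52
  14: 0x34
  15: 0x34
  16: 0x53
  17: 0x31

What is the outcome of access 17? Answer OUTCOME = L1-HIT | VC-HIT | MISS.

0: 0xf7 (blk 30, set 2) → MISS  vc=[]
1: 0xfa (blk 31, set 3) → MISS  vc=[]
2: 0xfc (blk 31, set 3) → L1-HIT  vc=[]
3: 0xf2 (blk 30, set 2) → L1-HIT  vc=[]
4: 0x35 (blk 6, set 2) → MISS  vc=[30]
5: 0xfc (blk 31, set 3) → L1-HIT  vc=[30]
6: 0xf9 (blk 31, set 3) → L1-HIT  vc=[30]
7: 0x36 (blk 6, set 2) → L1-HIT  vc=[30]
8: 0xfd (blk 31, set 3) → L1-HIT  vc=[30]
9: 0xfd (blk 31, set 3) → L1-HIT  vc=[30]
10: 0xf8 (blk 31, set 3) → L1-HIT  vc=[30]
11: 0xfa (blk 31, set 3) → L1-HIT  vc=[30]
12: 0x30 (blk 6, set 2) → L1-HIT  vc=[30]
13: 0x52 (blk 10, set 2) → MISS  vc=[30, 6]
14: 0x34 (blk 6, set 2) → VC-HIT  vc=[30, 10]
15: 0x34 (blk 6, set 2) → L1-HIT  vc=[30, 10]
16: 0x53 (blk 10, set 2) → VC-HIT  vc=[30, 6]
17: 0x31 (blk 6, set 2) → VC-HIT  vc=[30, 10]

OUTCOME = VC-HIT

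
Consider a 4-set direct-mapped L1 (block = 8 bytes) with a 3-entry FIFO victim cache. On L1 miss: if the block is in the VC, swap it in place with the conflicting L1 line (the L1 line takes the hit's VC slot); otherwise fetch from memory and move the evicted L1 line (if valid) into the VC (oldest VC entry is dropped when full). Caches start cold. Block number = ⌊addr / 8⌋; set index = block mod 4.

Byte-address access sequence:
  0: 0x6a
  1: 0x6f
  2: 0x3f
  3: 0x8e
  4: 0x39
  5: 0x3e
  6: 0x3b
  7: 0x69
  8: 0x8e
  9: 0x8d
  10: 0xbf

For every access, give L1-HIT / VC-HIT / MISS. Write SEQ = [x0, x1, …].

  [0] addr=0x6a blk=13 s=1: MISS | VC []
  [1] addr=0x6f blk=13 s=1: L1-HIT | VC []
  [2] addr=0x3f blk=7 s=3: MISS | VC []
  [3] addr=0x8e blk=17 s=1: MISS | VC [13]
  [4] addr=0x39 blk=7 s=3: L1-HIT | VC [13]
  [5] addr=0x3e blk=7 s=3: L1-HIT | VC [13]
  [6] addr=0x3b blk=7 s=3: L1-HIT | VC [13]
  [7] addr=0x69 blk=13 s=1: VC-HIT | VC [17]
  [8] addr=0x8e blk=17 s=1: VC-HIT | VC [13]
  [9] addr=0x8d blk=17 s=1: L1-HIT | VC [13]
  [10] addr=0xbf blk=23 s=3: MISS | VC [13, 7]

SEQ = [MISS, L1-HIT, MISS, MISS, L1-HIT, L1-HIT, L1-HIT, VC-HIT, VC-HIT, L1-HIT, MISS]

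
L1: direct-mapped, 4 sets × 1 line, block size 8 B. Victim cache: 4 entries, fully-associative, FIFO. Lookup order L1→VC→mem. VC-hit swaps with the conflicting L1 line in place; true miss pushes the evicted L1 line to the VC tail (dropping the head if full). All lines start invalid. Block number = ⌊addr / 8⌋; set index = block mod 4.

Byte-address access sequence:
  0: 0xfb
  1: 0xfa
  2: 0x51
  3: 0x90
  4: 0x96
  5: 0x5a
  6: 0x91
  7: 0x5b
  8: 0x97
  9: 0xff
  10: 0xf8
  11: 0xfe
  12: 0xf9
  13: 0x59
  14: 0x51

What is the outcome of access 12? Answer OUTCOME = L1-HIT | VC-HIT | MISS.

0: 0xfb (blk 31, set 3) → MISS  vc=[]
1: 0xfa (blk 31, set 3) → L1-HIT  vc=[]
2: 0x51 (blk 10, set 2) → MISS  vc=[]
3: 0x90 (blk 18, set 2) → MISS  vc=[10]
4: 0x96 (blk 18, set 2) → L1-HIT  vc=[10]
5: 0x5a (blk 11, set 3) → MISS  vc=[10, 31]
6: 0x91 (blk 18, set 2) → L1-HIT  vc=[10, 31]
7: 0x5b (blk 11, set 3) → L1-HIT  vc=[10, 31]
8: 0x97 (blk 18, set 2) → L1-HIT  vc=[10, 31]
9: 0xff (blk 31, set 3) → VC-HIT  vc=[10, 11]
10: 0xf8 (blk 31, set 3) → L1-HIT  vc=[10, 11]
11: 0xfe (blk 31, set 3) → L1-HIT  vc=[10, 11]
12: 0xf9 (blk 31, set 3) → L1-HIT  vc=[10, 11]
13: 0x59 (blk 11, set 3) → VC-HIT  vc=[10, 31]
14: 0x51 (blk 10, set 2) → VC-HIT  vc=[18, 31]

OUTCOME = L1-HIT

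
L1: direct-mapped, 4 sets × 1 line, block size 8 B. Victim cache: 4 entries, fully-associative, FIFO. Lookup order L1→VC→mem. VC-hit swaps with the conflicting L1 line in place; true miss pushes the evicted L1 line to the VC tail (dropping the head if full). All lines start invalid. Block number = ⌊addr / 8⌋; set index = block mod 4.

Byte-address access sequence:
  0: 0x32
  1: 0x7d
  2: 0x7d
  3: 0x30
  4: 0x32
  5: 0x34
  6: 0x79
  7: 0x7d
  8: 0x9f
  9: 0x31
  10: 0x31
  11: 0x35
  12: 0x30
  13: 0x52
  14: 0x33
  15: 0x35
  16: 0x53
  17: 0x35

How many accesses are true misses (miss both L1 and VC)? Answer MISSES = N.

MISSES = 4

0: 0x32 (blk 6, set 2) → MISS  vc=[]
1: 0x7d (blk 15, set 3) → MISS  vc=[]
2: 0x7d (blk 15, set 3) → L1-HIT  vc=[]
3: 0x30 (blk 6, set 2) → L1-HIT  vc=[]
4: 0x32 (blk 6, set 2) → L1-HIT  vc=[]
5: 0x34 (blk 6, set 2) → L1-HIT  vc=[]
6: 0x79 (blk 15, set 3) → L1-HIT  vc=[]
7: 0x7d (blk 15, set 3) → L1-HIT  vc=[]
8: 0x9f (blk 19, set 3) → MISS  vc=[15]
9: 0x31 (blk 6, set 2) → L1-HIT  vc=[15]
10: 0x31 (blk 6, set 2) → L1-HIT  vc=[15]
11: 0x35 (blk 6, set 2) → L1-HIT  vc=[15]
12: 0x30 (blk 6, set 2) → L1-HIT  vc=[15]
13: 0x52 (blk 10, set 2) → MISS  vc=[15, 6]
14: 0x33 (blk 6, set 2) → VC-HIT  vc=[15, 10]
15: 0x35 (blk 6, set 2) → L1-HIT  vc=[15, 10]
16: 0x53 (blk 10, set 2) → VC-HIT  vc=[15, 6]
17: 0x35 (blk 6, set 2) → VC-HIT  vc=[15, 10]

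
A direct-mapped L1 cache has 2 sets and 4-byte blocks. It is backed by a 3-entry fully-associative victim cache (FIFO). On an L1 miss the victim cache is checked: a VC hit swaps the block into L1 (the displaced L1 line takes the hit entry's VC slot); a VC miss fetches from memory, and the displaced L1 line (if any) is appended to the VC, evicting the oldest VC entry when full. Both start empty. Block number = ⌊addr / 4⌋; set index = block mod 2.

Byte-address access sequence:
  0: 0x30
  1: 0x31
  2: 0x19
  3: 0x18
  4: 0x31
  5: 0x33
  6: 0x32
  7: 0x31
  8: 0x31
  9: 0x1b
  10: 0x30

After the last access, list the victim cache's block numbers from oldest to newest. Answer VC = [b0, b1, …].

0: 0x30 (blk 12, set 0) → MISS  vc=[]
1: 0x31 (blk 12, set 0) → L1-HIT  vc=[]
2: 0x19 (blk 6, set 0) → MISS  vc=[12]
3: 0x18 (blk 6, set 0) → L1-HIT  vc=[12]
4: 0x31 (blk 12, set 0) → VC-HIT  vc=[6]
5: 0x33 (blk 12, set 0) → L1-HIT  vc=[6]
6: 0x32 (blk 12, set 0) → L1-HIT  vc=[6]
7: 0x31 (blk 12, set 0) → L1-HIT  vc=[6]
8: 0x31 (blk 12, set 0) → L1-HIT  vc=[6]
9: 0x1b (blk 6, set 0) → VC-HIT  vc=[12]
10: 0x30 (blk 12, set 0) → VC-HIT  vc=[6]

VC = [6]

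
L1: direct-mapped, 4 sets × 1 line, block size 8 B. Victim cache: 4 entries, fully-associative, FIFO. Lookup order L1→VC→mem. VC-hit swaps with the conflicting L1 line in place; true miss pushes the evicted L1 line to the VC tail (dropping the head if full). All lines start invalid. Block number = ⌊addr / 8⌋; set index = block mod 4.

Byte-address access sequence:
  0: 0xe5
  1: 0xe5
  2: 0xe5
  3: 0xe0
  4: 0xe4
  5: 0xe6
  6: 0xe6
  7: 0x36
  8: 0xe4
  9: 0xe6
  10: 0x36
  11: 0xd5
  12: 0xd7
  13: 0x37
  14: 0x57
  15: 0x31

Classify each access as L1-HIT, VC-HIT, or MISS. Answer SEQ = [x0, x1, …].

SEQ = [MISS, L1-HIT, L1-HIT, L1-HIT, L1-HIT, L1-HIT, L1-HIT, MISS, L1-HIT, L1-HIT, L1-HIT, MISS, L1-HIT, VC-HIT, MISS, VC-HIT]

#0 0xe5→b28/s0 MISS; vc=[]
#1 0xe5→b28/s0 L1-HIT; vc=[]
#2 0xe5→b28/s0 L1-HIT; vc=[]
#3 0xe0→b28/s0 L1-HIT; vc=[]
#4 0xe4→b28/s0 L1-HIT; vc=[]
#5 0xe6→b28/s0 L1-HIT; vc=[]
#6 0xe6→b28/s0 L1-HIT; vc=[]
#7 0x36→b6/s2 MISS; vc=[]
#8 0xe4→b28/s0 L1-HIT; vc=[]
#9 0xe6→b28/s0 L1-HIT; vc=[]
#10 0x36→b6/s2 L1-HIT; vc=[]
#11 0xd5→b26/s2 MISS; vc=[6]
#12 0xd7→b26/s2 L1-HIT; vc=[6]
#13 0x37→b6/s2 VC-HIT; vc=[26]
#14 0x57→b10/s2 MISS; vc=[26,6]
#15 0x31→b6/s2 VC-HIT; vc=[26,10]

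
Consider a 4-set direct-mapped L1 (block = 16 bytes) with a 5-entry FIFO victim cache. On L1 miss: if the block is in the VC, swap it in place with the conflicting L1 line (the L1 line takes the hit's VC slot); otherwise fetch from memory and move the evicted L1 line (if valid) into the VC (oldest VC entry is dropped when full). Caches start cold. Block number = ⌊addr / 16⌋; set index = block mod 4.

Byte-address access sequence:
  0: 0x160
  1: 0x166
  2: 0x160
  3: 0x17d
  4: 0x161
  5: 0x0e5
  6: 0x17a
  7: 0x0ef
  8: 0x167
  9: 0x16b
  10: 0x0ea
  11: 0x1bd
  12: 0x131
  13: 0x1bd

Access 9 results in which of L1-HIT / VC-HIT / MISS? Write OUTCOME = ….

  [0] addr=0x160 blk=22 s=2: MISS | VC []
  [1] addr=0x166 blk=22 s=2: L1-HIT | VC []
  [2] addr=0x160 blk=22 s=2: L1-HIT | VC []
  [3] addr=0x17d blk=23 s=3: MISS | VC []
  [4] addr=0x161 blk=22 s=2: L1-HIT | VC []
  [5] addr=0xe5 blk=14 s=2: MISS | VC [22]
  [6] addr=0x17a blk=23 s=3: L1-HIT | VC [22]
  [7] addr=0xef blk=14 s=2: L1-HIT | VC [22]
  [8] addr=0x167 blk=22 s=2: VC-HIT | VC [14]
  [9] addr=0x16b blk=22 s=2: L1-HIT | VC [14]
  [10] addr=0xea blk=14 s=2: VC-HIT | VC [22]
  [11] addr=0x1bd blk=27 s=3: MISS | VC [22, 23]
  [12] addr=0x131 blk=19 s=3: MISS | VC [22, 23, 27]
  [13] addr=0x1bd blk=27 s=3: VC-HIT | VC [22, 23, 19]

OUTCOME = L1-HIT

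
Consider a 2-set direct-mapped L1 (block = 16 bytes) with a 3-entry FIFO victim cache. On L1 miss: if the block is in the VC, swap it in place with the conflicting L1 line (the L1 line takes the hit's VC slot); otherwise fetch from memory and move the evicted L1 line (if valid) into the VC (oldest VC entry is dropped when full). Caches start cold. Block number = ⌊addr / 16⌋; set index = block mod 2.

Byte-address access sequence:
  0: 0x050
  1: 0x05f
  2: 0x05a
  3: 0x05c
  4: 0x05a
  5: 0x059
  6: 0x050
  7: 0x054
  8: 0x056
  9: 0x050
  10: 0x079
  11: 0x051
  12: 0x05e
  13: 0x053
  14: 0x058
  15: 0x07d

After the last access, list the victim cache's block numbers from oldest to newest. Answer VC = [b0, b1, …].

#0 0x50→b5/s1 MISS; vc=[]
#1 0x5f→b5/s1 L1-HIT; vc=[]
#2 0x5a→b5/s1 L1-HIT; vc=[]
#3 0x5c→b5/s1 L1-HIT; vc=[]
#4 0x5a→b5/s1 L1-HIT; vc=[]
#5 0x59→b5/s1 L1-HIT; vc=[]
#6 0x50→b5/s1 L1-HIT; vc=[]
#7 0x54→b5/s1 L1-HIT; vc=[]
#8 0x56→b5/s1 L1-HIT; vc=[]
#9 0x50→b5/s1 L1-HIT; vc=[]
#10 0x79→b7/s1 MISS; vc=[5]
#11 0x51→b5/s1 VC-HIT; vc=[7]
#12 0x5e→b5/s1 L1-HIT; vc=[7]
#13 0x53→b5/s1 L1-HIT; vc=[7]
#14 0x58→b5/s1 L1-HIT; vc=[7]
#15 0x7d→b7/s1 VC-HIT; vc=[5]

VC = [5]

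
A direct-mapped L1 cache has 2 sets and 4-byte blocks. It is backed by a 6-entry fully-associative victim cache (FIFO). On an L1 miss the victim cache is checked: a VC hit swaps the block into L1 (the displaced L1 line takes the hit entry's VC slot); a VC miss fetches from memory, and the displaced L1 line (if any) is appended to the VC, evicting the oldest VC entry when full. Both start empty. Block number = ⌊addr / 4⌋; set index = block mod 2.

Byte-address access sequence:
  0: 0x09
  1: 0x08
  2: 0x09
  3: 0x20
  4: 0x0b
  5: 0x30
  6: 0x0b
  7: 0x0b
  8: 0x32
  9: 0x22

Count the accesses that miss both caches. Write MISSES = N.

0: 0x9 (blk 2, set 0) → MISS  vc=[]
1: 0x8 (blk 2, set 0) → L1-HIT  vc=[]
2: 0x9 (blk 2, set 0) → L1-HIT  vc=[]
3: 0x20 (blk 8, set 0) → MISS  vc=[2]
4: 0xb (blk 2, set 0) → VC-HIT  vc=[8]
5: 0x30 (blk 12, set 0) → MISS  vc=[8, 2]
6: 0xb (blk 2, set 0) → VC-HIT  vc=[8, 12]
7: 0xb (blk 2, set 0) → L1-HIT  vc=[8, 12]
8: 0x32 (blk 12, set 0) → VC-HIT  vc=[8, 2]
9: 0x22 (blk 8, set 0) → VC-HIT  vc=[12, 2]

MISSES = 3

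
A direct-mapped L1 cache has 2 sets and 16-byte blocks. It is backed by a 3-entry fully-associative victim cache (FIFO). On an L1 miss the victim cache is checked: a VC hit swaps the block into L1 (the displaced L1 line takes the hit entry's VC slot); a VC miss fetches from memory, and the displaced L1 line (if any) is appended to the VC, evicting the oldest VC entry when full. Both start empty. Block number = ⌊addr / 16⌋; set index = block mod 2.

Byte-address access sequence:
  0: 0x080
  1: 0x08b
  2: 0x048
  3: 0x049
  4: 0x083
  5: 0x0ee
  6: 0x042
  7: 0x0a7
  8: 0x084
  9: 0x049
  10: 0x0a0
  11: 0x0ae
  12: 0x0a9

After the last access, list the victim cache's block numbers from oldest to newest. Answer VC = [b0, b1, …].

#0 0x80→b8/s0 MISS; vc=[]
#1 0x8b→b8/s0 L1-HIT; vc=[]
#2 0x48→b4/s0 MISS; vc=[8]
#3 0x49→b4/s0 L1-HIT; vc=[8]
#4 0x83→b8/s0 VC-HIT; vc=[4]
#5 0xee→b14/s0 MISS; vc=[4,8]
#6 0x42→b4/s0 VC-HIT; vc=[14,8]
#7 0xa7→b10/s0 MISS; vc=[14,8,4]
#8 0x84→b8/s0 VC-HIT; vc=[14,10,4]
#9 0x49→b4/s0 VC-HIT; vc=[14,10,8]
#10 0xa0→b10/s0 VC-HIT; vc=[14,4,8]
#11 0xae→b10/s0 L1-HIT; vc=[14,4,8]
#12 0xa9→b10/s0 L1-HIT; vc=[14,4,8]

VC = [14, 4, 8]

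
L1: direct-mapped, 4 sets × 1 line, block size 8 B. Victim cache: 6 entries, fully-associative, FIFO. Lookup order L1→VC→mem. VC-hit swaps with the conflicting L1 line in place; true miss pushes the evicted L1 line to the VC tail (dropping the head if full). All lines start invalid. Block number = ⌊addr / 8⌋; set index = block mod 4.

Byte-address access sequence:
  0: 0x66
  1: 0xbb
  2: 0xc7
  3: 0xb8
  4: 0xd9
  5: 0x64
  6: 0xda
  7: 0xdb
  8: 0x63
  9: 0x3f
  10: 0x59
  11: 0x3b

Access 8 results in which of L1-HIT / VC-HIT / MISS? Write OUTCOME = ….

0: 0x66 (blk 12, set 0) → MISS  vc=[]
1: 0xbb (blk 23, set 3) → MISS  vc=[]
2: 0xc7 (blk 24, set 0) → MISS  vc=[12]
3: 0xb8 (blk 23, set 3) → L1-HIT  vc=[12]
4: 0xd9 (blk 27, set 3) → MISS  vc=[12, 23]
5: 0x64 (blk 12, set 0) → VC-HIT  vc=[24, 23]
6: 0xda (blk 27, set 3) → L1-HIT  vc=[24, 23]
7: 0xdb (blk 27, set 3) → L1-HIT  vc=[24, 23]
8: 0x63 (blk 12, set 0) → L1-HIT  vc=[24, 23]
9: 0x3f (blk 7, set 3) → MISS  vc=[24, 23, 27]
10: 0x59 (blk 11, set 3) → MISS  vc=[24, 23, 27, 7]
11: 0x3b (blk 7, set 3) → VC-HIT  vc=[24, 23, 27, 11]

OUTCOME = L1-HIT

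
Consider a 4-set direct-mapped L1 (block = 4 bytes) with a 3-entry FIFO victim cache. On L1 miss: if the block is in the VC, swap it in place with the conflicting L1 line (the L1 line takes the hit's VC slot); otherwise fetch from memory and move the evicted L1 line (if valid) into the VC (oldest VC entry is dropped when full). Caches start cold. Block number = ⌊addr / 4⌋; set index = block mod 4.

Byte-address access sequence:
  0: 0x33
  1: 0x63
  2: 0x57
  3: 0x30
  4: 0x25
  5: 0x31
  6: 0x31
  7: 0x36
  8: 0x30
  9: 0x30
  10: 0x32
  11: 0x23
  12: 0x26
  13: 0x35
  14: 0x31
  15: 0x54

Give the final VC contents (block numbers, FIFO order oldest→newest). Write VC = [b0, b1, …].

  [0] addr=0x33 blk=12 s=0: MISS | VC []
  [1] addr=0x63 blk=24 s=0: MISS | VC [12]
  [2] addr=0x57 blk=21 s=1: MISS | VC [12]
  [3] addr=0x30 blk=12 s=0: VC-HIT | VC [24]
  [4] addr=0x25 blk=9 s=1: MISS | VC [24, 21]
  [5] addr=0x31 blk=12 s=0: L1-HIT | VC [24, 21]
  [6] addr=0x31 blk=12 s=0: L1-HIT | VC [24, 21]
  [7] addr=0x36 blk=13 s=1: MISS | VC [24, 21, 9]
  [8] addr=0x30 blk=12 s=0: L1-HIT | VC [24, 21, 9]
  [9] addr=0x30 blk=12 s=0: L1-HIT | VC [24, 21, 9]
  [10] addr=0x32 blk=12 s=0: L1-HIT | VC [24, 21, 9]
  [11] addr=0x23 blk=8 s=0: MISS | VC [21, 9, 12]
  [12] addr=0x26 blk=9 s=1: VC-HIT | VC [21, 13, 12]
  [13] addr=0x35 blk=13 s=1: VC-HIT | VC [21, 9, 12]
  [14] addr=0x31 blk=12 s=0: VC-HIT | VC [21, 9, 8]
  [15] addr=0x54 blk=21 s=1: VC-HIT | VC [13, 9, 8]

VC = [13, 9, 8]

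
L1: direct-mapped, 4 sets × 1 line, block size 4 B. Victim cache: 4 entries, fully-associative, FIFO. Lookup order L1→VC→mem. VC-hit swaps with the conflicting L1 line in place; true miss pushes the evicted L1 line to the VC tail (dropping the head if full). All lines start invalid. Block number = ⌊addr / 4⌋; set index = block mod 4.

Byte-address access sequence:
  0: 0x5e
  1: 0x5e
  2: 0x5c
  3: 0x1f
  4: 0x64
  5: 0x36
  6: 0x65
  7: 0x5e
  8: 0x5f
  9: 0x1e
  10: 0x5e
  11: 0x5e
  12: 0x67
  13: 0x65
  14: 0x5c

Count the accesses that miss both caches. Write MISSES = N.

  [0] addr=0x5e blk=23 s=3: MISS | VC []
  [1] addr=0x5e blk=23 s=3: L1-HIT | VC []
  [2] addr=0x5c blk=23 s=3: L1-HIT | VC []
  [3] addr=0x1f blk=7 s=3: MISS | VC [23]
  [4] addr=0x64 blk=25 s=1: MISS | VC [23]
  [5] addr=0x36 blk=13 s=1: MISS | VC [23, 25]
  [6] addr=0x65 blk=25 s=1: VC-HIT | VC [23, 13]
  [7] addr=0x5e blk=23 s=3: VC-HIT | VC [7, 13]
  [8] addr=0x5f blk=23 s=3: L1-HIT | VC [7, 13]
  [9] addr=0x1e blk=7 s=3: VC-HIT | VC [23, 13]
  [10] addr=0x5e blk=23 s=3: VC-HIT | VC [7, 13]
  [11] addr=0x5e blk=23 s=3: L1-HIT | VC [7, 13]
  [12] addr=0x67 blk=25 s=1: L1-HIT | VC [7, 13]
  [13] addr=0x65 blk=25 s=1: L1-HIT | VC [7, 13]
  [14] addr=0x5c blk=23 s=3: L1-HIT | VC [7, 13]

MISSES = 4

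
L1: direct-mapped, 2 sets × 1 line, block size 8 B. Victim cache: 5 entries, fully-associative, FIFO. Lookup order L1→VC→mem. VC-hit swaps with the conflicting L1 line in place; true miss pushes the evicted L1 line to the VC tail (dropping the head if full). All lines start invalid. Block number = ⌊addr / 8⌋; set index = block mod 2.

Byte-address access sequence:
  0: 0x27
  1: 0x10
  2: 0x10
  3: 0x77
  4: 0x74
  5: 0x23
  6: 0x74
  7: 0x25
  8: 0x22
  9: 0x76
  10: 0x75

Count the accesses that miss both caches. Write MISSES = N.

#0 0x27→b4/s0 MISS; vc=[]
#1 0x10→b2/s0 MISS; vc=[4]
#2 0x10→b2/s0 L1-HIT; vc=[4]
#3 0x77→b14/s0 MISS; vc=[4,2]
#4 0x74→b14/s0 L1-HIT; vc=[4,2]
#5 0x23→b4/s0 VC-HIT; vc=[14,2]
#6 0x74→b14/s0 VC-HIT; vc=[4,2]
#7 0x25→b4/s0 VC-HIT; vc=[14,2]
#8 0x22→b4/s0 L1-HIT; vc=[14,2]
#9 0x76→b14/s0 VC-HIT; vc=[4,2]
#10 0x75→b14/s0 L1-HIT; vc=[4,2]

MISSES = 3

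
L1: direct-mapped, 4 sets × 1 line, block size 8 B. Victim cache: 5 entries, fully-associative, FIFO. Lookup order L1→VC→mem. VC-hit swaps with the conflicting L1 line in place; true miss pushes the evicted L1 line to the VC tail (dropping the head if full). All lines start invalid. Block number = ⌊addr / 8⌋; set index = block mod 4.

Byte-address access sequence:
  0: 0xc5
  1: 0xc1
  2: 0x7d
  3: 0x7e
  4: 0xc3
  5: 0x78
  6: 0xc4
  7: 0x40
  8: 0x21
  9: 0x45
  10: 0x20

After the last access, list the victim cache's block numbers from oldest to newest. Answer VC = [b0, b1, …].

#0 0xc5→b24/s0 MISS; vc=[]
#1 0xc1→b24/s0 L1-HIT; vc=[]
#2 0x7d→b15/s3 MISS; vc=[]
#3 0x7e→b15/s3 L1-HIT; vc=[]
#4 0xc3→b24/s0 L1-HIT; vc=[]
#5 0x78→b15/s3 L1-HIT; vc=[]
#6 0xc4→b24/s0 L1-HIT; vc=[]
#7 0x40→b8/s0 MISS; vc=[24]
#8 0x21→b4/s0 MISS; vc=[24,8]
#9 0x45→b8/s0 VC-HIT; vc=[24,4]
#10 0x20→b4/s0 VC-HIT; vc=[24,8]

VC = [24, 8]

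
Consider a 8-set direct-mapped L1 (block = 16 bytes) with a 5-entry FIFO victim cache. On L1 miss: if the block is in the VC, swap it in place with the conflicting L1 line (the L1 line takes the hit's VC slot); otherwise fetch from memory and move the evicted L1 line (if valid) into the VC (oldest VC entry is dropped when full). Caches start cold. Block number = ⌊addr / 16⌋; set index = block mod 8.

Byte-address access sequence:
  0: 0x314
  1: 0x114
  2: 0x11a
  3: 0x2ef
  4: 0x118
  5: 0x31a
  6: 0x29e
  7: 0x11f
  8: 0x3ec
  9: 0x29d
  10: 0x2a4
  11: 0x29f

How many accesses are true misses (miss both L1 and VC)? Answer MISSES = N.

0: 0x314 (blk 49, set 1) → MISS  vc=[]
1: 0x114 (blk 17, set 1) → MISS  vc=[49]
2: 0x11a (blk 17, set 1) → L1-HIT  vc=[49]
3: 0x2ef (blk 46, set 6) → MISS  vc=[49]
4: 0x118 (blk 17, set 1) → L1-HIT  vc=[49]
5: 0x31a (blk 49, set 1) → VC-HIT  vc=[17]
6: 0x29e (blk 41, set 1) → MISS  vc=[17, 49]
7: 0x11f (blk 17, set 1) → VC-HIT  vc=[41, 49]
8: 0x3ec (blk 62, set 6) → MISS  vc=[41, 49, 46]
9: 0x29d (blk 41, set 1) → VC-HIT  vc=[17, 49, 46]
10: 0x2a4 (blk 42, set 2) → MISS  vc=[17, 49, 46]
11: 0x29f (blk 41, set 1) → L1-HIT  vc=[17, 49, 46]

MISSES = 6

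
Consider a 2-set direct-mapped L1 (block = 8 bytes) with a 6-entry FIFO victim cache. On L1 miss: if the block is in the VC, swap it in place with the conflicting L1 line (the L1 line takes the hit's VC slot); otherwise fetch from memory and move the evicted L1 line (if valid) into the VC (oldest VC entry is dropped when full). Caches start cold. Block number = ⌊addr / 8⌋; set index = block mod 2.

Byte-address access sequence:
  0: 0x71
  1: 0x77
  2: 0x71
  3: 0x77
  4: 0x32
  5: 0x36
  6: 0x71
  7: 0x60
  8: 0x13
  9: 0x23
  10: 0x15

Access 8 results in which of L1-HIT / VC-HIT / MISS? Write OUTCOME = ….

0: 0x71 (blk 14, set 0) → MISS  vc=[]
1: 0x77 (blk 14, set 0) → L1-HIT  vc=[]
2: 0x71 (blk 14, set 0) → L1-HIT  vc=[]
3: 0x77 (blk 14, set 0) → L1-HIT  vc=[]
4: 0x32 (blk 6, set 0) → MISS  vc=[14]
5: 0x36 (blk 6, set 0) → L1-HIT  vc=[14]
6: 0x71 (blk 14, set 0) → VC-HIT  vc=[6]
7: 0x60 (blk 12, set 0) → MISS  vc=[6, 14]
8: 0x13 (blk 2, set 0) → MISS  vc=[6, 14, 12]
9: 0x23 (blk 4, set 0) → MISS  vc=[6, 14, 12, 2]
10: 0x15 (blk 2, set 0) → VC-HIT  vc=[6, 14, 12, 4]

OUTCOME = MISS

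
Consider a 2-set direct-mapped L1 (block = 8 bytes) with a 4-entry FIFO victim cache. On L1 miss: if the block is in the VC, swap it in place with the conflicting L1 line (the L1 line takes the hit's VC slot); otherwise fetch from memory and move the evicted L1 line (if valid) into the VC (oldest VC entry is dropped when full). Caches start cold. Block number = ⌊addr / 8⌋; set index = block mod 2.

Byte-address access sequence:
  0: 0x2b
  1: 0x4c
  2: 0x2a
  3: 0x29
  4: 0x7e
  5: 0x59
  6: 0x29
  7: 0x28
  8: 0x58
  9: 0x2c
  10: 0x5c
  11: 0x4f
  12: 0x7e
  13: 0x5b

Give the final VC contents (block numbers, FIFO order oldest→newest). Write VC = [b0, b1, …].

VC = [15, 5, 9]

#0 0x2b→b5/s1 MISS; vc=[]
#1 0x4c→b9/s1 MISS; vc=[5]
#2 0x2a→b5/s1 VC-HIT; vc=[9]
#3 0x29→b5/s1 L1-HIT; vc=[9]
#4 0x7e→b15/s1 MISS; vc=[9,5]
#5 0x59→b11/s1 MISS; vc=[9,5,15]
#6 0x29→b5/s1 VC-HIT; vc=[9,11,15]
#7 0x28→b5/s1 L1-HIT; vc=[9,11,15]
#8 0x58→b11/s1 VC-HIT; vc=[9,5,15]
#9 0x2c→b5/s1 VC-HIT; vc=[9,11,15]
#10 0x5c→b11/s1 VC-HIT; vc=[9,5,15]
#11 0x4f→b9/s1 VC-HIT; vc=[11,5,15]
#12 0x7e→b15/s1 VC-HIT; vc=[11,5,9]
#13 0x5b→b11/s1 VC-HIT; vc=[15,5,9]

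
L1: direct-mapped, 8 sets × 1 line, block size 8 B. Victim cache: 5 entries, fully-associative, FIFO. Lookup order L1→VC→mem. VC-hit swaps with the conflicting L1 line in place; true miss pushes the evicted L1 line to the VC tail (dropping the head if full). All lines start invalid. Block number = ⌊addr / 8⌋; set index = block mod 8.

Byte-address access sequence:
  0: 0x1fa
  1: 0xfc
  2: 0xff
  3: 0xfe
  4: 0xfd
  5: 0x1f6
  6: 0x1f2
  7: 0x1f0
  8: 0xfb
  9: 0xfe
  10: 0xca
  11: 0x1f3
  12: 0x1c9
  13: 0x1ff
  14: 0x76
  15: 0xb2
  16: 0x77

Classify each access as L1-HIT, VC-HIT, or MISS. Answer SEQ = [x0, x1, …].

SEQ = [MISS, MISS, L1-HIT, L1-HIT, L1-HIT, MISS, L1-HIT, L1-HIT, L1-HIT, L1-HIT, MISS, L1-HIT, MISS, VC-HIT, MISS, MISS, VC-HIT]

0: 0x1fa (blk 63, set 7) → MISS  vc=[]
1: 0xfc (blk 31, set 7) → MISS  vc=[63]
2: 0xff (blk 31, set 7) → L1-HIT  vc=[63]
3: 0xfe (blk 31, set 7) → L1-HIT  vc=[63]
4: 0xfd (blk 31, set 7) → L1-HIT  vc=[63]
5: 0x1f6 (blk 62, set 6) → MISS  vc=[63]
6: 0x1f2 (blk 62, set 6) → L1-HIT  vc=[63]
7: 0x1f0 (blk 62, set 6) → L1-HIT  vc=[63]
8: 0xfb (blk 31, set 7) → L1-HIT  vc=[63]
9: 0xfe (blk 31, set 7) → L1-HIT  vc=[63]
10: 0xca (blk 25, set 1) → MISS  vc=[63]
11: 0x1f3 (blk 62, set 6) → L1-HIT  vc=[63]
12: 0x1c9 (blk 57, set 1) → MISS  vc=[63, 25]
13: 0x1ff (blk 63, set 7) → VC-HIT  vc=[31, 25]
14: 0x76 (blk 14, set 6) → MISS  vc=[31, 25, 62]
15: 0xb2 (blk 22, set 6) → MISS  vc=[31, 25, 62, 14]
16: 0x77 (blk 14, set 6) → VC-HIT  vc=[31, 25, 62, 22]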